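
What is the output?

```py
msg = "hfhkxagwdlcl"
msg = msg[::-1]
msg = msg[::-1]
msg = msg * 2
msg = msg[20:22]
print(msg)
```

dl

reverse → 'lcldwgaxkhfh'
reverse → 'hfhkxagwdlcl'
repeat ×2 → 'hfhkxagwdlclhfhkxagwdlcl'
slice [20:22] → 'dl'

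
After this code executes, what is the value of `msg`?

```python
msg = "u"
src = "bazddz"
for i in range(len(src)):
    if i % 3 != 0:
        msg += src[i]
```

'uazdz'

i=0: skip
i=1: add 'a' → 'ua'
i=2: add 'z' → 'uaz'
i=3: skip
i=4: add 'd' → 'uazd'
i=5: add 'z' → 'uazdz'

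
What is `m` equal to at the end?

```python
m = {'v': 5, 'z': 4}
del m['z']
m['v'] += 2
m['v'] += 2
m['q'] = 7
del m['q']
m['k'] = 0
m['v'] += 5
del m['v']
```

del 'z' → {'v': 5}
m['v'] = 5+2 = 7 → {'v': 7}
m['v'] = 7+2 = 9 → {'v': 9}
m['q'] = 7 → {'v': 9, 'q': 7}
del 'q' → {'v': 9}
m['k'] = 0 → {'v': 9, 'k': 0}
m['v'] = 9+5 = 14 → {'v': 14, 'k': 0}
del 'v' → {'k': 0}

{'k': 0}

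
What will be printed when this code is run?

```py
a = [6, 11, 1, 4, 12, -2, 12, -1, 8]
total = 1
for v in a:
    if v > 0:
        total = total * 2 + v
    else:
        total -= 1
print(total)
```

v=6: >0, total = 1*2+6 = 8
v=11: >0, total = 8*2+11 = 27
v=1: >0, total = 27*2+1 = 55
v=4: >0, total = 55*2+4 = 114
v=12: >0, total = 114*2+12 = 240
v=-2: not >0, total = 240-1 = 239
v=12: >0, total = 239*2+12 = 490
v=-1: not >0, total = 490-1 = 489
v=8: >0, total = 489*2+8 = 986

986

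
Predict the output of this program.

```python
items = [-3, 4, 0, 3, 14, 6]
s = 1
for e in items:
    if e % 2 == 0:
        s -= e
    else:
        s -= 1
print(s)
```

e=-3: not even, s = 1-1 = 0
e=4: even, s = 0-4 = -4
e=0: even, s = (-4)-0 = -4
e=3: not even, s = (-4)-1 = -5
e=14: even, s = (-5)-14 = -19
e=6: even, s = (-19)-6 = -25

-25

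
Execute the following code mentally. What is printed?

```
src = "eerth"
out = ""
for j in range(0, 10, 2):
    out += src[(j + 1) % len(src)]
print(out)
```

j=0: add src[1]='e' → 'e'
j=2: add src[3]='t' → 'et'
j=4: add src[0]='e' → 'ete'
j=6: add src[2]='r' → 'eter'
j=8: add src[4]='h' → 'eterh'

eterh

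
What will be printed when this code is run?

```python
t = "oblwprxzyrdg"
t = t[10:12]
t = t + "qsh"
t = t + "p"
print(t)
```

slice [10:12] → 'dg'
+ 'qsh' → 'dgqsh'
+ 'p' → 'dgqshp'

dgqshp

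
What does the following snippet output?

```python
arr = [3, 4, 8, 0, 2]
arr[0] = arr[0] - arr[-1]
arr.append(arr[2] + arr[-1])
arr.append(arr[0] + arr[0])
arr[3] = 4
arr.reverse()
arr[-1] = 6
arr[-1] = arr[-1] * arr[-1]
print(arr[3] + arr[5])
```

arr[0] = arr[0]-arr[-1] = 3-2 = 1 → [1, 4, 8, 0, 2]
append arr[2]+arr[-1] = 8+2 = 10 → [1, 4, 8, 0, 2, 10]
append arr[0]+arr[0] = 1+1 = 2 → [1, 4, 8, 0, 2, 10, 2]
arr[3] = 4 → [1, 4, 8, 4, 2, 10, 2]
reverse → [2, 10, 2, 4, 8, 4, 1]
arr[-1] = 6 → [2, 10, 2, 4, 8, 4, 6]
arr[-1] = arr[-1]*arr[-1] = 6*6 = 36 → [2, 10, 2, 4, 8, 4, 36]
arr[3]+arr[5] = 4+4 = 8

8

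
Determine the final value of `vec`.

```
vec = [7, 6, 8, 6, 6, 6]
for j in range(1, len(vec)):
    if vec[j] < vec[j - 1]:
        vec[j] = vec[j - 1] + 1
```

[7, 8, 8, 9, 10, 11]

j=1: 6<7, vec[1] = 7+1 = 8 → [7, 8, 8, 6, 6, 6]
j=2: 8>=8, unchanged → [7, 8, 8, 6, 6, 6]
j=3: 6<8, vec[3] = 8+1 = 9 → [7, 8, 8, 9, 6, 6]
j=4: 6<9, vec[4] = 9+1 = 10 → [7, 8, 8, 9, 10, 6]
j=5: 6<10, vec[5] = 10+1 = 11 → [7, 8, 8, 9, 10, 11]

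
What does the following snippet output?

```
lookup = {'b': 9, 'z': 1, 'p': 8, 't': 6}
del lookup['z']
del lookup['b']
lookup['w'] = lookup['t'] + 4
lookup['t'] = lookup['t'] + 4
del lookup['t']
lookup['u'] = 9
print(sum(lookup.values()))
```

27

del 'z' → {'b': 9, 'p': 8, 't': 6}
del 'b' → {'p': 8, 't': 6}
lookup['w'] = lookup['t']+4 = 10 → {'p': 8, 't': 6, 'w': 10}
lookup['t'] = lookup['t']+4 = 10 → {'p': 8, 't': 10, 'w': 10}
del 't' → {'p': 8, 'w': 10}
lookup['u'] = 9 → {'p': 8, 'w': 10, 'u': 9}
sum of values = 27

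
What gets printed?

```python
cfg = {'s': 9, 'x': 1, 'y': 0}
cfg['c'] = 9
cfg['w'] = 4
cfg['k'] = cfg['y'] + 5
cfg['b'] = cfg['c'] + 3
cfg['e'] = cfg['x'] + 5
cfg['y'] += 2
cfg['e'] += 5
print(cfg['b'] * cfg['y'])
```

24

cfg['c'] = 9 → {'s': 9, 'x': 1, 'y': 0, 'c': 9}
cfg['w'] = 4 → {'s': 9, 'x': 1, 'y': 0, 'c': 9, 'w': 4}
cfg['k'] = cfg['y']+5 = 5 → {'s': 9, 'x': 1, 'y': 0, 'c': 9, 'w': 4, 'k': 5}
cfg['b'] = cfg['c']+3 = 12 → {'s': 9, 'x': 1, 'y': 0, 'c': 9, 'w': 4, 'k': 5, 'b': 12}
cfg['e'] = cfg['x']+5 = 6 → {'s': 9, 'x': 1, 'y': 0, 'c': 9, 'w': 4, 'k': 5, 'b': 12, 'e': 6}
cfg['y'] = 0+2 = 2 → {'s': 9, 'x': 1, 'y': 2, 'c': 9, 'w': 4, 'k': 5, 'b': 12, 'e': 6}
cfg['e'] = 6+5 = 11 → {'s': 9, 'x': 1, 'y': 2, 'c': 9, 'w': 4, 'k': 5, 'b': 12, 'e': 11}
cfg['b']*cfg['y'] = 12*2 = 24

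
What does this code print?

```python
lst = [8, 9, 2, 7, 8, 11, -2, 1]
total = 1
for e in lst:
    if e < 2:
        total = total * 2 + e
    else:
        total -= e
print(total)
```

-179

e=8: not <2, total = 1-8 = -7
e=9: not <2, total = (-7)-9 = -16
e=2: not <2, total = (-16)-2 = -18
e=7: not <2, total = (-18)-7 = -25
e=8: not <2, total = (-25)-8 = -33
e=11: not <2, total = (-33)-11 = -44
e=-2: <2, total = (-44)*2+(-2) = -90
e=1: <2, total = (-90)*2+1 = -179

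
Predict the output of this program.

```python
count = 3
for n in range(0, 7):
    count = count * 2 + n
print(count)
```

504

n=0: count = 3*2+0 = 6
n=1: count = 6*2+1 = 13
n=2: count = 13*2+2 = 28
n=3: count = 28*2+3 = 59
n=4: count = 59*2+4 = 122
n=5: count = 122*2+5 = 249
n=6: count = 249*2+6 = 504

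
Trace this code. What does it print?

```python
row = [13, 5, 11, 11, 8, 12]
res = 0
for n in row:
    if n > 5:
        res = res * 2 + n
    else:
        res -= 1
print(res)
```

n=13: >5, res = 0*2+13 = 13
n=5: not >5, res = 13-1 = 12
n=11: >5, res = 12*2+11 = 35
n=11: >5, res = 35*2+11 = 81
n=8: >5, res = 81*2+8 = 170
n=12: >5, res = 170*2+12 = 352

352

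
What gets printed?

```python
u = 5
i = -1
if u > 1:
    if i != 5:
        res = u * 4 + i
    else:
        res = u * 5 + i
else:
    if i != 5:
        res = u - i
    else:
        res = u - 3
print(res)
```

19

u=5, i=-1
u > 1 is True; i != 5 is True
→ res = u * 4 + i = 19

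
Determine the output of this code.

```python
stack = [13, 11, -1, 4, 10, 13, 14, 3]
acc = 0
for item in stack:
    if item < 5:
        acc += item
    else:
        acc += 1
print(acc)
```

item=13: not <5, acc = 0+1 = 1
item=11: not <5, acc = 1+1 = 2
item=-1: <5, acc = 2+(-1) = 1
item=4: <5, acc = 1+4 = 5
item=10: not <5, acc = 5+1 = 6
item=13: not <5, acc = 6+1 = 7
item=14: not <5, acc = 7+1 = 8
item=3: <5, acc = 8+3 = 11

11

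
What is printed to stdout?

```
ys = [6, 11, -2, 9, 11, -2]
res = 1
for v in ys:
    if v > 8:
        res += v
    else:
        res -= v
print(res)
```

30

v=6: not >8, res = 1-6 = -5
v=11: >8, res = (-5)+11 = 6
v=-2: not >8, res = 6-(-2) = 8
v=9: >8, res = 8+9 = 17
v=11: >8, res = 17+11 = 28
v=-2: not >8, res = 28-(-2) = 30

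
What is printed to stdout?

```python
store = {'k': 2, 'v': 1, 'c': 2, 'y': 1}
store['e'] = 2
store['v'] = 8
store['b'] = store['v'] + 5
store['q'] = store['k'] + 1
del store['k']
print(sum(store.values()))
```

store['e'] = 2 → {'k': 2, 'v': 1, 'c': 2, 'y': 1, 'e': 2}
store['v'] = 8 → {'k': 2, 'v': 8, 'c': 2, 'y': 1, 'e': 2}
store['b'] = store['v']+5 = 13 → {'k': 2, 'v': 8, 'c': 2, 'y': 1, 'e': 2, 'b': 13}
store['q'] = store['k']+1 = 3 → {'k': 2, 'v': 8, 'c': 2, 'y': 1, 'e': 2, 'b': 13, 'q': 3}
del 'k' → {'v': 8, 'c': 2, 'y': 1, 'e': 2, 'b': 13, 'q': 3}
sum of values = 29

29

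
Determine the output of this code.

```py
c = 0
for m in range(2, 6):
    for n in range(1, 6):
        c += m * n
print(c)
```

m=2,n=1: c = 0+2 = 2
m=2,n=2: c = 2+4 = 6
m=2,n=3: c = 6+6 = 12
m=2,n=4: c = 12+8 = 20
m=2,n=5: c = 20+10 = 30
m=3,n=1: c = 30+3 = 33
m=3,n=2: c = 33+6 = 39
m=3,n=3: c = 39+9 = 48
m=3,n=4: c = 48+12 = 60
m=3,n=5: c = 60+15 = 75
m=4,n=1: c = 75+4 = 79
m=4,n=2: c = 79+8 = 87
m=4,n=3: c = 87+12 = 99
m=4,n=4: c = 99+16 = 115
m=4,n=5: c = 115+20 = 135
m=5,n=1: c = 135+5 = 140
m=5,n=2: c = 140+10 = 150
m=5,n=3: c = 150+15 = 165
m=5,n=4: c = 165+20 = 185
m=5,n=5: c = 185+25 = 210

210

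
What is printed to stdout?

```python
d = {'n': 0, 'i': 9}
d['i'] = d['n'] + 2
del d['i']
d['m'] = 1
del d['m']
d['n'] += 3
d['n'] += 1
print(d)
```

{'n': 4}

d['i'] = d['n']+2 = 2 → {'n': 0, 'i': 2}
del 'i' → {'n': 0}
d['m'] = 1 → {'n': 0, 'm': 1}
del 'm' → {'n': 0}
d['n'] = 0+3 = 3 → {'n': 3}
d['n'] = 3+1 = 4 → {'n': 4}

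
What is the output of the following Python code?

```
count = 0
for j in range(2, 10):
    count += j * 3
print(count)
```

132

j=2: count = 0+2*3 = 6
j=3: count = 6+3*3 = 15
j=4: count = 15+4*3 = 27
j=5: count = 27+5*3 = 42
j=6: count = 42+6*3 = 60
j=7: count = 60+7*3 = 81
j=8: count = 81+8*3 = 105
j=9: count = 105+9*3 = 132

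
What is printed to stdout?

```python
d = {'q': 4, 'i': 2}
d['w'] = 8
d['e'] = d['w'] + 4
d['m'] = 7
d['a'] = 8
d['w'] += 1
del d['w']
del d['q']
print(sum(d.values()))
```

29

d['w'] = 8 → {'q': 4, 'i': 2, 'w': 8}
d['e'] = d['w']+4 = 12 → {'q': 4, 'i': 2, 'w': 8, 'e': 12}
d['m'] = 7 → {'q': 4, 'i': 2, 'w': 8, 'e': 12, 'm': 7}
d['a'] = 8 → {'q': 4, 'i': 2, 'w': 8, 'e': 12, 'm': 7, 'a': 8}
d['w'] = 8+1 = 9 → {'q': 4, 'i': 2, 'w': 9, 'e': 12, 'm': 7, 'a': 8}
del 'w' → {'q': 4, 'i': 2, 'e': 12, 'm': 7, 'a': 8}
del 'q' → {'i': 2, 'e': 12, 'm': 7, 'a': 8}
sum of values = 29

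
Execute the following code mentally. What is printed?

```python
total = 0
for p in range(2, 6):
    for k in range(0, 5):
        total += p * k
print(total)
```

140

p=2,k=0: total = 0+0 = 0
p=2,k=1: total = 0+2 = 2
p=2,k=2: total = 2+4 = 6
p=2,k=3: total = 6+6 = 12
p=2,k=4: total = 12+8 = 20
p=3,k=0: total = 20+0 = 20
p=3,k=1: total = 20+3 = 23
p=3,k=2: total = 23+6 = 29
p=3,k=3: total = 29+9 = 38
p=3,k=4: total = 38+12 = 50
p=4,k=0: total = 50+0 = 50
p=4,k=1: total = 50+4 = 54
p=4,k=2: total = 54+8 = 62
p=4,k=3: total = 62+12 = 74
p=4,k=4: total = 74+16 = 90
p=5,k=0: total = 90+0 = 90
p=5,k=1: total = 90+5 = 95
p=5,k=2: total = 95+10 = 105
p=5,k=3: total = 105+15 = 120
p=5,k=4: total = 120+20 = 140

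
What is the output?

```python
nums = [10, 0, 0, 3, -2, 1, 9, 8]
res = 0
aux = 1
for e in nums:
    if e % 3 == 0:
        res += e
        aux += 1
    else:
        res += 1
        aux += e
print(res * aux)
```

352

e=10: not %3==0, res = 0+1 = 1; aux=11
e=0: %3==0, res = 1+0 = 1; aux=12
e=0: %3==0, res = 1+0 = 1; aux=13
e=3: %3==0, res = 1+3 = 4; aux=14
e=-2: not %3==0, res = 4+1 = 5; aux=12
e=1: not %3==0, res = 5+1 = 6; aux=13
e=9: %3==0, res = 6+9 = 15; aux=14
e=8: not %3==0, res = 15+1 = 16; aux=22
res*aux = 16*22 = 352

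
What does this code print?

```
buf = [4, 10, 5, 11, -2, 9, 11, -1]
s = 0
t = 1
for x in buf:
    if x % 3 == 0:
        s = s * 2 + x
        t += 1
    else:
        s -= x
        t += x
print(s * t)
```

-2280

x=4: not %3==0, s = 0-4 = -4; t=5
x=10: not %3==0, s = (-4)-10 = -14; t=15
x=5: not %3==0, s = (-14)-5 = -19; t=20
x=11: not %3==0, s = (-19)-11 = -30; t=31
x=-2: not %3==0, s = (-30)-(-2) = -28; t=29
x=9: %3==0, s = (-28)*2+9 = -47; t=30
x=11: not %3==0, s = (-47)-11 = -58; t=41
x=-1: not %3==0, s = (-58)-(-1) = -57; t=40
s*t = (-57)*40 = -2280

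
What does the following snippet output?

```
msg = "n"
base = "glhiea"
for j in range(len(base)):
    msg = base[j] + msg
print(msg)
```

aeihlgn

j=0: prepend 'g' → 'gn'
j=1: prepend 'l' → 'lgn'
j=2: prepend 'h' → 'hlgn'
j=3: prepend 'i' → 'ihlgn'
j=4: prepend 'e' → 'eihlgn'
j=5: prepend 'a' → 'aeihlgn'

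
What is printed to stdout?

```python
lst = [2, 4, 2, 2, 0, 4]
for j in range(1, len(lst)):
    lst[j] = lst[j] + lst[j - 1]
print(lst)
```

j=1: lst[1] = 4+2 = 6 → [2, 6, 2, 2, 0, 4]
j=2: lst[2] = 2+6 = 8 → [2, 6, 8, 2, 0, 4]
j=3: lst[3] = 2+8 = 10 → [2, 6, 8, 10, 0, 4]
j=4: lst[4] = 0+10 = 10 → [2, 6, 8, 10, 10, 4]
j=5: lst[5] = 4+10 = 14 → [2, 6, 8, 10, 10, 14]

[2, 6, 8, 10, 10, 14]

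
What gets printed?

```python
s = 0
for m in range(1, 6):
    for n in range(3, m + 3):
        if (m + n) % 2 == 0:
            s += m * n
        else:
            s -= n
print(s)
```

m=1,n=3: even sum, s = 0+3 = 3
m=2,n=3: odd sum, s = 3-3 = 0
m=2,n=4: even sum, s = 0+8 = 8
m=3,n=3: even sum, s = 8+9 = 17
m=3,n=4: odd sum, s = 17-4 = 13
m=3,n=5: even sum, s = 13+15 = 28
m=4,n=3: odd sum, s = 28-3 = 25
m=4,n=4: even sum, s = 25+16 = 41
m=4,n=5: odd sum, s = 41-5 = 36
m=4,n=6: even sum, s = 36+24 = 60
m=5,n=3: even sum, s = 60+15 = 75
m=5,n=4: odd sum, s = 75-4 = 71
m=5,n=5: even sum, s = 71+25 = 96
m=5,n=6: odd sum, s = 96-6 = 90
m=5,n=7: even sum, s = 90+35 = 125

125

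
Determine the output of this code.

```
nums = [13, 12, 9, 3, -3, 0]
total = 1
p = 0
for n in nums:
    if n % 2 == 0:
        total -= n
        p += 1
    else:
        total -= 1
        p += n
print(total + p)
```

n=13: not even, total = 1-1 = 0; p=13
n=12: even, total = 0-12 = -12; p=14
n=9: not even, total = (-12)-1 = -13; p=23
n=3: not even, total = (-13)-1 = -14; p=26
n=-3: not even, total = (-14)-1 = -15; p=23
n=0: even, total = (-15)-0 = -15; p=24
total+p = (-15)+24 = 9

9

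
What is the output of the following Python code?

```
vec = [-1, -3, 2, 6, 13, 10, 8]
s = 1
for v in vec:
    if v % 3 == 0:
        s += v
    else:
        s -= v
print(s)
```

v=-1: not %3==0, s = 1-(-1) = 2
v=-3: %3==0, s = 2+(-3) = -1
v=2: not %3==0, s = (-1)-2 = -3
v=6: %3==0, s = (-3)+6 = 3
v=13: not %3==0, s = 3-13 = -10
v=10: not %3==0, s = (-10)-10 = -20
v=8: not %3==0, s = (-20)-8 = -28

-28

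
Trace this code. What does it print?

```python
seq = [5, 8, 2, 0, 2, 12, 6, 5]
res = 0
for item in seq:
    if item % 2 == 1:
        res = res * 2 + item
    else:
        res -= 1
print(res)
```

item=5: odd, res = 0*2+5 = 5
item=8: not odd, res = 5-1 = 4
item=2: not odd, res = 4-1 = 3
item=0: not odd, res = 3-1 = 2
item=2: not odd, res = 2-1 = 1
item=12: not odd, res = 1-1 = 0
item=6: not odd, res = 0-1 = -1
item=5: odd, res = (-1)*2+5 = 3

3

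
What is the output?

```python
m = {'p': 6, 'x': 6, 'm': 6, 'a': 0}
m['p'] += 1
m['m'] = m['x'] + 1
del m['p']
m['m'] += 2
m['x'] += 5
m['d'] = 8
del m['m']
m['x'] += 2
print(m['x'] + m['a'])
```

13

m['p'] = 6+1 = 7 → {'p': 7, 'x': 6, 'm': 6, 'a': 0}
m['m'] = m['x']+1 = 7 → {'p': 7, 'x': 6, 'm': 7, 'a': 0}
del 'p' → {'x': 6, 'm': 7, 'a': 0}
m['m'] = 7+2 = 9 → {'x': 6, 'm': 9, 'a': 0}
m['x'] = 6+5 = 11 → {'x': 11, 'm': 9, 'a': 0}
m['d'] = 8 → {'x': 11, 'm': 9, 'a': 0, 'd': 8}
del 'm' → {'x': 11, 'a': 0, 'd': 8}
m['x'] = 11+2 = 13 → {'x': 13, 'a': 0, 'd': 8}
m['x']+m['a'] = 13+0 = 13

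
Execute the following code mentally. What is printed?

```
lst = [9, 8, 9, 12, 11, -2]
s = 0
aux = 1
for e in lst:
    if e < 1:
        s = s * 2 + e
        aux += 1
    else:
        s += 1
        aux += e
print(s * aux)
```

408

e=9: not <1, s = 0+1 = 1; aux=10
e=8: not <1, s = 1+1 = 2; aux=18
e=9: not <1, s = 2+1 = 3; aux=27
e=12: not <1, s = 3+1 = 4; aux=39
e=11: not <1, s = 4+1 = 5; aux=50
e=-2: <1, s = 5*2+(-2) = 8; aux=51
s*aux = 8*51 = 408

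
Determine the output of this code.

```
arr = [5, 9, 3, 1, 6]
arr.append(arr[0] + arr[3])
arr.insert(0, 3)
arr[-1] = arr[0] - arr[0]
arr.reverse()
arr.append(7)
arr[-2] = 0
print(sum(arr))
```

31

append arr[0]+arr[3] = 5+1 = 6 → [5, 9, 3, 1, 6, 6]
insert 3 at 0 → [3, 5, 9, 3, 1, 6, 6]
arr[-1] = arr[0]-arr[0] = 3-3 = 0 → [3, 5, 9, 3, 1, 6, 0]
reverse → [0, 6, 1, 3, 9, 5, 3]
append 7 → [0, 6, 1, 3, 9, 5, 3, 7]
arr[-2] = 0 → [0, 6, 1, 3, 9, 5, 0, 7]
sum = 31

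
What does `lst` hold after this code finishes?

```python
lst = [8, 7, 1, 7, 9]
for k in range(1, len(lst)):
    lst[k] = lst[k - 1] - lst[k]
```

k=1: lst[1] = 8-7 = 1 → [8, 1, 1, 7, 9]
k=2: lst[2] = 1-1 = 0 → [8, 1, 0, 7, 9]
k=3: lst[3] = 0-7 = -7 → [8, 1, 0, -7, 9]
k=4: lst[4] = (-7)-9 = -16 → [8, 1, 0, -7, -16]

[8, 1, 0, -7, -16]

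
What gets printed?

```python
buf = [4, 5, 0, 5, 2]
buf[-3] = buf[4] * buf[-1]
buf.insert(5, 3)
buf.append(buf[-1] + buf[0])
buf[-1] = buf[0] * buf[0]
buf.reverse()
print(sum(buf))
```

39

buf[-3] = buf[4]*buf[-1] = 2*2 = 4 → [4, 5, 4, 5, 2]
insert 3 at 5 → [4, 5, 4, 5, 2, 3]
append buf[-1]+buf[0] = 3+4 = 7 → [4, 5, 4, 5, 2, 3, 7]
buf[-1] = buf[0]*buf[0] = 4*4 = 16 → [4, 5, 4, 5, 2, 3, 16]
reverse → [16, 3, 2, 5, 4, 5, 4]
sum = 39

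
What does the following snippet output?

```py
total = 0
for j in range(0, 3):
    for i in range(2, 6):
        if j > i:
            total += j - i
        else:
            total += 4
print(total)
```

48

j=0,i=2: not 0>2, total = 0+4 = 4
j=0,i=3: not 0>3, total = 4+4 = 8
j=0,i=4: not 0>4, total = 8+4 = 12
j=0,i=5: not 0>5, total = 12+4 = 16
j=1,i=2: not 1>2, total = 16+4 = 20
j=1,i=3: not 1>3, total = 20+4 = 24
j=1,i=4: not 1>4, total = 24+4 = 28
j=1,i=5: not 1>5, total = 28+4 = 32
j=2,i=2: not 2>2, total = 32+4 = 36
j=2,i=3: not 2>3, total = 36+4 = 40
j=2,i=4: not 2>4, total = 40+4 = 44
j=2,i=5: not 2>5, total = 44+4 = 48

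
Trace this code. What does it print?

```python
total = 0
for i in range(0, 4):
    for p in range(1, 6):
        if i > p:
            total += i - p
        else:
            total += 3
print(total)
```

i=0,p=1: not 0>1, total = 0+3 = 3
i=0,p=2: not 0>2, total = 3+3 = 6
i=0,p=3: not 0>3, total = 6+3 = 9
i=0,p=4: not 0>4, total = 9+3 = 12
i=0,p=5: not 0>5, total = 12+3 = 15
i=1,p=1: not 1>1, total = 15+3 = 18
i=1,p=2: not 1>2, total = 18+3 = 21
i=1,p=3: not 1>3, total = 21+3 = 24
i=1,p=4: not 1>4, total = 24+3 = 27
i=1,p=5: not 1>5, total = 27+3 = 30
i=2,p=1: 2>1, total = 30+1 = 31
i=2,p=2: not 2>2, total = 31+3 = 34
i=2,p=3: not 2>3, total = 34+3 = 37
i=2,p=4: not 2>4, total = 37+3 = 40
i=2,p=5: not 2>5, total = 40+3 = 43
i=3,p=1: 3>1, total = 43+2 = 45
i=3,p=2: 3>2, total = 45+1 = 46
i=3,p=3: not 3>3, total = 46+3 = 49
i=3,p=4: not 3>4, total = 49+3 = 52
i=3,p=5: not 3>5, total = 52+3 = 55

55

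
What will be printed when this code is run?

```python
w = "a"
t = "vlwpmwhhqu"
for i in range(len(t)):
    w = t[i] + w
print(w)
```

i=0: prepend 'v' → 'va'
i=1: prepend 'l' → 'lva'
i=2: prepend 'w' → 'wlva'
i=3: prepend 'p' → 'pwlva'
i=4: prepend 'm' → 'mpwlva'
i=5: prepend 'w' → 'wmpwlva'
i=6: prepend 'h' → 'hwmpwlva'
i=7: prepend 'h' → 'hhwmpwlva'
i=8: prepend 'q' → 'qhhwmpwlva'
i=9: prepend 'u' → 'uqhhwmpwlva'

uqhhwmpwlva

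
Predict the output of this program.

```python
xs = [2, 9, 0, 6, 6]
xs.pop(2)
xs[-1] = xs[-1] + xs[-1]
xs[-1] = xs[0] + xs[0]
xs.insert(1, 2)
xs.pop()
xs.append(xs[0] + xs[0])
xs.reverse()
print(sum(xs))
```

pop(2) removes 0 → [2, 9, 6, 6]
xs[-1] = xs[-1]+xs[-1] = 6+6 = 12 → [2, 9, 6, 12]
xs[-1] = xs[0]+xs[0] = 2+2 = 4 → [2, 9, 6, 4]
insert 2 at 1 → [2, 2, 9, 6, 4]
pop() removes 4 → [2, 2, 9, 6]
append xs[0]+xs[0] = 2+2 = 4 → [2, 2, 9, 6, 4]
reverse → [4, 6, 9, 2, 2]
sum = 23

23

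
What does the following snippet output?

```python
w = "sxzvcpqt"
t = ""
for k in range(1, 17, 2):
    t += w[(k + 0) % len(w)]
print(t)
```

k=1: add w[1]='x' → 'x'
k=3: add w[3]='v' → 'xv'
k=5: add w[5]='p' → 'xvp'
k=7: add w[7]='t' → 'xvpt'
k=9: add w[1]='x' → 'xvptx'
k=11: add w[3]='v' → 'xvptxv'
k=13: add w[5]='p' → 'xvptxvp'
k=15: add w[7]='t' → 'xvptxvpt'

xvptxvpt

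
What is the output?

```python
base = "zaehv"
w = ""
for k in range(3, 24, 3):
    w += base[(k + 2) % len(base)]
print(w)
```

k=3: add base[0]='z' → 'z'
k=6: add base[3]='h' → 'zh'
k=9: add base[1]='a' → 'zha'
k=12: add base[4]='v' → 'zhav'
k=15: add base[2]='e' → 'zhave'
k=18: add base[0]='z' → 'zhavez'
k=21: add base[3]='h' → 'zhavezh'

zhavezh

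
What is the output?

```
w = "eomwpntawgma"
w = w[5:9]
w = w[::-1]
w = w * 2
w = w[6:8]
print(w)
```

slice [5:9] → 'ntaw'
reverse → 'watn'
repeat ×2 → 'watnwatn'
slice [6:8] → 'tn'

tn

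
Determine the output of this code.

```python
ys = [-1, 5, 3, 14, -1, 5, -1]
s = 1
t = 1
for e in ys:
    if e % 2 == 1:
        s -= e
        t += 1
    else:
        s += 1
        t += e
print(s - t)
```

e=-1: odd, s = 1-(-1) = 2; t=2
e=5: odd, s = 2-5 = -3; t=3
e=3: odd, s = (-3)-3 = -6; t=4
e=14: not odd, s = (-6)+1 = -5; t=18
e=-1: odd, s = (-5)-(-1) = -4; t=19
e=5: odd, s = (-4)-5 = -9; t=20
e=-1: odd, s = (-9)-(-1) = -8; t=21
s-t = (-8)-21 = -29

-29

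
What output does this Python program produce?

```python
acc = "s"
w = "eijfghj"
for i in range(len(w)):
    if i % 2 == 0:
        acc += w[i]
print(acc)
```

i=0: add 'e' → 'se'
i=1: skip
i=2: add 'j' → 'sej'
i=3: skip
i=4: add 'g' → 'sejg'
i=5: skip
i=6: add 'j' → 'sejgj'

sejgj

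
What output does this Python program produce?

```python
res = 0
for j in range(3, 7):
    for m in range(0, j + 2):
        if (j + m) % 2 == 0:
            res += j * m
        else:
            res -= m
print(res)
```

j=3,m=0: odd sum, res = 0-0 = 0
j=3,m=1: even sum, res = 0+3 = 3
j=3,m=2: odd sum, res = 3-2 = 1
j=3,m=3: even sum, res = 1+9 = 10
j=3,m=4: odd sum, res = 10-4 = 6
j=4,m=0: even sum, res = 6+0 = 6
j=4,m=1: odd sum, res = 6-1 = 5
j=4,m=2: even sum, res = 5+8 = 13
j=4,m=3: odd sum, res = 13-3 = 10
j=4,m=4: even sum, res = 10+16 = 26
j=4,m=5: odd sum, res = 26-5 = 21
j=5,m=0: odd sum, res = 21-0 = 21
j=5,m=1: even sum, res = 21+5 = 26
j=5,m=2: odd sum, res = 26-2 = 24
j=5,m=3: even sum, res = 24+15 = 39
j=5,m=4: odd sum, res = 39-4 = 35
j=5,m=5: even sum, res = 35+25 = 60
j=5,m=6: odd sum, res = 60-6 = 54
j=6,m=0: even sum, res = 54+0 = 54
j=6,m=1: odd sum, res = 54-1 = 53
j=6,m=2: even sum, res = 53+12 = 65
j=6,m=3: odd sum, res = 65-3 = 62
j=6,m=4: even sum, res = 62+24 = 86
j=6,m=5: odd sum, res = 86-5 = 81
j=6,m=6: even sum, res = 81+36 = 117
j=6,m=7: odd sum, res = 117-7 = 110

110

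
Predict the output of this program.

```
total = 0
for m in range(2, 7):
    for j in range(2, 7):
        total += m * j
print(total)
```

m=2,j=2: total = 0+4 = 4
m=2,j=3: total = 4+6 = 10
m=2,j=4: total = 10+8 = 18
m=2,j=5: total = 18+10 = 28
m=2,j=6: total = 28+12 = 40
m=3,j=2: total = 40+6 = 46
m=3,j=3: total = 46+9 = 55
m=3,j=4: total = 55+12 = 67
m=3,j=5: total = 67+15 = 82
m=3,j=6: total = 82+18 = 100
m=4,j=2: total = 100+8 = 108
m=4,j=3: total = 108+12 = 120
m=4,j=4: total = 120+16 = 136
m=4,j=5: total = 136+20 = 156
m=4,j=6: total = 156+24 = 180
m=5,j=2: total = 180+10 = 190
m=5,j=3: total = 190+15 = 205
m=5,j=4: total = 205+20 = 225
m=5,j=5: total = 225+25 = 250
m=5,j=6: total = 250+30 = 280
m=6,j=2: total = 280+12 = 292
m=6,j=3: total = 292+18 = 310
m=6,j=4: total = 310+24 = 334
m=6,j=5: total = 334+30 = 364
m=6,j=6: total = 364+36 = 400

400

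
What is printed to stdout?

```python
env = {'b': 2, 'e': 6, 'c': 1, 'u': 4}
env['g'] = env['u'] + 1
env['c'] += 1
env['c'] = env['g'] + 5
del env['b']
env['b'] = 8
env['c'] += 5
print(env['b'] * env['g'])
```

env['g'] = env['u']+1 = 5 → {'b': 2, 'e': 6, 'c': 1, 'u': 4, 'g': 5}
env['c'] = 1+1 = 2 → {'b': 2, 'e': 6, 'c': 2, 'u': 4, 'g': 5}
env['c'] = env['g']+5 = 10 → {'b': 2, 'e': 6, 'c': 10, 'u': 4, 'g': 5}
del 'b' → {'e': 6, 'c': 10, 'u': 4, 'g': 5}
env['b'] = 8 → {'e': 6, 'c': 10, 'u': 4, 'g': 5, 'b': 8}
env['c'] = 10+5 = 15 → {'e': 6, 'c': 15, 'u': 4, 'g': 5, 'b': 8}
env['b']*env['g'] = 8*5 = 40

40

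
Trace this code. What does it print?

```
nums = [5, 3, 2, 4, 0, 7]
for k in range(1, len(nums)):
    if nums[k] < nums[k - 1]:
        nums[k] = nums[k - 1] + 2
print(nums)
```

k=1: 3<5, nums[1] = 5+2 = 7 → [5, 7, 2, 4, 0, 7]
k=2: 2<7, nums[2] = 7+2 = 9 → [5, 7, 9, 4, 0, 7]
k=3: 4<9, nums[3] = 9+2 = 11 → [5, 7, 9, 11, 0, 7]
k=4: 0<11, nums[4] = 11+2 = 13 → [5, 7, 9, 11, 13, 7]
k=5: 7<13, nums[5] = 13+2 = 15 → [5, 7, 9, 11, 13, 15]

[5, 7, 9, 11, 13, 15]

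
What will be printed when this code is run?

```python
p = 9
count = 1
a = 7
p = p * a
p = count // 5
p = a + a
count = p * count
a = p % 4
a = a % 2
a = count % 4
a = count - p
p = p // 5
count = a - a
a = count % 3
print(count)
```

0

p = 9*7 = 63
p = 1//5 = 0
p = 7+7 = 14
count = 14*1 = 14
a = 14%4 = 2
a = 2%2 = 0
a = 14%4 = 2
a = 14-14 = 0
p = 14//5 = 2
count = 0-0 = 0
a = 0%3 = 0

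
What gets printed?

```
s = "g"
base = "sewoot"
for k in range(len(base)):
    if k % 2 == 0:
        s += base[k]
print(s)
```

k=0: add 's' → 'gs'
k=1: skip
k=2: add 'w' → 'gsw'
k=3: skip
k=4: add 'o' → 'gswo'
k=5: skip

gswo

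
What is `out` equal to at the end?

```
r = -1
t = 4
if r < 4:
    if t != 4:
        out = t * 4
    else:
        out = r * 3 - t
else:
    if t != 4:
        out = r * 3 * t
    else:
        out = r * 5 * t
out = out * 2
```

-14

r=-1, t=4
r < 4 is True; t != 4 is False
→ out = r * 3 - t = -7
out = (-7)*2 = -14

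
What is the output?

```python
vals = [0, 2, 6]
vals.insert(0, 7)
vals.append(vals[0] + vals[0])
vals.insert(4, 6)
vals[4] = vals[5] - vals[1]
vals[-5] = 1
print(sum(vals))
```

insert 7 at 0 → [7, 0, 2, 6]
append vals[0]+vals[0] = 7+7 = 14 → [7, 0, 2, 6, 14]
insert 6 at 4 → [7, 0, 2, 6, 6, 14]
vals[4] = vals[5]-vals[1] = 14-0 = 14 → [7, 0, 2, 6, 14, 14]
vals[-5] = 1 → [7, 1, 2, 6, 14, 14]
sum = 44

44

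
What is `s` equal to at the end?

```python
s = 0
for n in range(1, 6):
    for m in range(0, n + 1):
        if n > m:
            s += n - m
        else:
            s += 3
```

50

n=1,m=0: 1>0, s = 0+1 = 1
n=1,m=1: not 1>1, s = 1+3 = 4
n=2,m=0: 2>0, s = 4+2 = 6
n=2,m=1: 2>1, s = 6+1 = 7
n=2,m=2: not 2>2, s = 7+3 = 10
n=3,m=0: 3>0, s = 10+3 = 13
n=3,m=1: 3>1, s = 13+2 = 15
n=3,m=2: 3>2, s = 15+1 = 16
n=3,m=3: not 3>3, s = 16+3 = 19
n=4,m=0: 4>0, s = 19+4 = 23
n=4,m=1: 4>1, s = 23+3 = 26
n=4,m=2: 4>2, s = 26+2 = 28
n=4,m=3: 4>3, s = 28+1 = 29
n=4,m=4: not 4>4, s = 29+3 = 32
n=5,m=0: 5>0, s = 32+5 = 37
n=5,m=1: 5>1, s = 37+4 = 41
n=5,m=2: 5>2, s = 41+3 = 44
n=5,m=3: 5>3, s = 44+2 = 46
n=5,m=4: 5>4, s = 46+1 = 47
n=5,m=5: not 5>5, s = 47+3 = 50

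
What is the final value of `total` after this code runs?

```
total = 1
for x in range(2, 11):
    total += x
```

x=2: total = 1+2 = 3
x=3: total = 3+3 = 6
x=4: total = 6+4 = 10
x=5: total = 10+5 = 15
x=6: total = 15+6 = 21
x=7: total = 21+7 = 28
x=8: total = 28+8 = 36
x=9: total = 36+9 = 45
x=10: total = 45+10 = 55

55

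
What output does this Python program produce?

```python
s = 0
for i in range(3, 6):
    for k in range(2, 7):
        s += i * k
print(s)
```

240

i=3,k=2: s = 0+6 = 6
i=3,k=3: s = 6+9 = 15
i=3,k=4: s = 15+12 = 27
i=3,k=5: s = 27+15 = 42
i=3,k=6: s = 42+18 = 60
i=4,k=2: s = 60+8 = 68
i=4,k=3: s = 68+12 = 80
i=4,k=4: s = 80+16 = 96
i=4,k=5: s = 96+20 = 116
i=4,k=6: s = 116+24 = 140
i=5,k=2: s = 140+10 = 150
i=5,k=3: s = 150+15 = 165
i=5,k=4: s = 165+20 = 185
i=5,k=5: s = 185+25 = 210
i=5,k=6: s = 210+30 = 240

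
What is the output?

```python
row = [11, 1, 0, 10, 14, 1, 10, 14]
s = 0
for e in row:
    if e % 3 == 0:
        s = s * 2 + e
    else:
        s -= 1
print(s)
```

e=11: not %3==0, s = 0-1 = -1
e=1: not %3==0, s = (-1)-1 = -2
e=0: %3==0, s = (-2)*2+0 = -4
e=10: not %3==0, s = (-4)-1 = -5
e=14: not %3==0, s = (-5)-1 = -6
e=1: not %3==0, s = (-6)-1 = -7
e=10: not %3==0, s = (-7)-1 = -8
e=14: not %3==0, s = (-8)-1 = -9

-9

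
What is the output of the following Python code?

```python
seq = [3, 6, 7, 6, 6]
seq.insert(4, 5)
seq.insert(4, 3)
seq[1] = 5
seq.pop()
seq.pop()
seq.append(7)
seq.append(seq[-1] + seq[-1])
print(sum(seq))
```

insert 5 at 4 → [3, 6, 7, 6, 5, 6]
insert 3 at 4 → [3, 6, 7, 6, 3, 5, 6]
seq[1] = 5 → [3, 5, 7, 6, 3, 5, 6]
pop() removes 6 → [3, 5, 7, 6, 3, 5]
pop() removes 5 → [3, 5, 7, 6, 3]
append 7 → [3, 5, 7, 6, 3, 7]
append seq[-1]+seq[-1] = 7+7 = 14 → [3, 5, 7, 6, 3, 7, 14]
sum = 45

45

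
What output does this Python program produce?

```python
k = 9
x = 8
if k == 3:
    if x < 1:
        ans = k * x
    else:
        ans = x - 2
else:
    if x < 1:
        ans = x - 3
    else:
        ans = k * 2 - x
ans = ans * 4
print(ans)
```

40

k=9, x=8
k == 3 is False; x < 1 is False
→ ans = k * 2 - x = 10
ans = 10*4 = 40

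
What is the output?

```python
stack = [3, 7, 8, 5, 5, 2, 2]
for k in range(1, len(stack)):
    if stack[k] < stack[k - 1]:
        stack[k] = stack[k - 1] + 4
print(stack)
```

[3, 7, 8, 12, 16, 20, 24]

k=1: 7>=3, unchanged → [3, 7, 8, 5, 5, 2, 2]
k=2: 8>=7, unchanged → [3, 7, 8, 5, 5, 2, 2]
k=3: 5<8, stack[3] = 8+4 = 12 → [3, 7, 8, 12, 5, 2, 2]
k=4: 5<12, stack[4] = 12+4 = 16 → [3, 7, 8, 12, 16, 2, 2]
k=5: 2<16, stack[5] = 16+4 = 20 → [3, 7, 8, 12, 16, 20, 2]
k=6: 2<20, stack[6] = 20+4 = 24 → [3, 7, 8, 12, 16, 20, 24]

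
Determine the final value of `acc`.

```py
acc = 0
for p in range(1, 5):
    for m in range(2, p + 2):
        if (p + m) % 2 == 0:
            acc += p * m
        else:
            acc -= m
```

p=1,m=2: odd sum, acc = 0-2 = -2
p=2,m=2: even sum, acc = (-2)+4 = 2
p=2,m=3: odd sum, acc = 2-3 = -1
p=3,m=2: odd sum, acc = (-1)-2 = -3
p=3,m=3: even sum, acc = (-3)+9 = 6
p=3,m=4: odd sum, acc = 6-4 = 2
p=4,m=2: even sum, acc = 2+8 = 10
p=4,m=3: odd sum, acc = 10-3 = 7
p=4,m=4: even sum, acc = 7+16 = 23
p=4,m=5: odd sum, acc = 23-5 = 18

18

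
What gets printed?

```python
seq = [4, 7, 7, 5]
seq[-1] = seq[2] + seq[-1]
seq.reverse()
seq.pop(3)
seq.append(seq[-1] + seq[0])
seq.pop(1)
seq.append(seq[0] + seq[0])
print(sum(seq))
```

62

seq[-1] = seq[2]+seq[-1] = 7+5 = 12 → [4, 7, 7, 12]
reverse → [12, 7, 7, 4]
pop(3) removes 4 → [12, 7, 7]
append seq[-1]+seq[0] = 7+12 = 19 → [12, 7, 7, 19]
pop(1) removes 7 → [12, 7, 19]
append seq[0]+seq[0] = 12+12 = 24 → [12, 7, 19, 24]
sum = 62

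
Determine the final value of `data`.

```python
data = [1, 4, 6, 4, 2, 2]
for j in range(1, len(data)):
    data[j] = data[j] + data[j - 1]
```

j=1: data[1] = 4+1 = 5 → [1, 5, 6, 4, 2, 2]
j=2: data[2] = 6+5 = 11 → [1, 5, 11, 4, 2, 2]
j=3: data[3] = 4+11 = 15 → [1, 5, 11, 15, 2, 2]
j=4: data[4] = 2+15 = 17 → [1, 5, 11, 15, 17, 2]
j=5: data[5] = 2+17 = 19 → [1, 5, 11, 15, 17, 19]

[1, 5, 11, 15, 17, 19]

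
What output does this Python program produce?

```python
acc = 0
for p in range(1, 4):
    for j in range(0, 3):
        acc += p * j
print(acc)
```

p=1,j=0: acc = 0+0 = 0
p=1,j=1: acc = 0+1 = 1
p=1,j=2: acc = 1+2 = 3
p=2,j=0: acc = 3+0 = 3
p=2,j=1: acc = 3+2 = 5
p=2,j=2: acc = 5+4 = 9
p=3,j=0: acc = 9+0 = 9
p=3,j=1: acc = 9+3 = 12
p=3,j=2: acc = 12+6 = 18

18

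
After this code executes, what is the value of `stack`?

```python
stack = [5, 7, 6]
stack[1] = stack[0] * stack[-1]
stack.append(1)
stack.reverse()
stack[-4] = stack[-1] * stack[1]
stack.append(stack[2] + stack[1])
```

[30, 6, 30, 5, 36]

stack[1] = stack[0]*stack[-1] = 5*6 = 30 → [5, 30, 6]
append 1 → [5, 30, 6, 1]
reverse → [1, 6, 30, 5]
stack[-4] = stack[-1]*stack[1] = 5*6 = 30 → [30, 6, 30, 5]
append stack[2]+stack[1] = 30+6 = 36 → [30, 6, 30, 5, 36]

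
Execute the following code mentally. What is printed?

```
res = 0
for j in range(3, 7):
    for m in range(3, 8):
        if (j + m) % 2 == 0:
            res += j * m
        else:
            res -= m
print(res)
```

j=3,m=3: even sum, res = 0+9 = 9
j=3,m=4: odd sum, res = 9-4 = 5
j=3,m=5: even sum, res = 5+15 = 20
j=3,m=6: odd sum, res = 20-6 = 14
j=3,m=7: even sum, res = 14+21 = 35
j=4,m=3: odd sum, res = 35-3 = 32
j=4,m=4: even sum, res = 32+16 = 48
j=4,m=5: odd sum, res = 48-5 = 43
j=4,m=6: even sum, res = 43+24 = 67
j=4,m=7: odd sum, res = 67-7 = 60
j=5,m=3: even sum, res = 60+15 = 75
j=5,m=4: odd sum, res = 75-4 = 71
j=5,m=5: even sum, res = 71+25 = 96
j=5,m=6: odd sum, res = 96-6 = 90
j=5,m=7: even sum, res = 90+35 = 125
j=6,m=3: odd sum, res = 125-3 = 122
j=6,m=4: even sum, res = 122+24 = 146
j=6,m=5: odd sum, res = 146-5 = 141
j=6,m=6: even sum, res = 141+36 = 177
j=6,m=7: odd sum, res = 177-7 = 170

170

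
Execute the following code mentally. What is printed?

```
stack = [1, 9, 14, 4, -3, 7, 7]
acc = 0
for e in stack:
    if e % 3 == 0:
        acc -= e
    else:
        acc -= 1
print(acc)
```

e=1: not %3==0, acc = 0-1 = -1
e=9: %3==0, acc = (-1)-9 = -10
e=14: not %3==0, acc = (-10)-1 = -11
e=4: not %3==0, acc = (-11)-1 = -12
e=-3: %3==0, acc = (-12)-(-3) = -9
e=7: not %3==0, acc = (-9)-1 = -10
e=7: not %3==0, acc = (-10)-1 = -11

-11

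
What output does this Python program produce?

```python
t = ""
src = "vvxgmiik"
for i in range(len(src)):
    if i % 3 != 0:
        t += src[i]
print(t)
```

vxmik

i=0: skip
i=1: add 'v' → 'v'
i=2: add 'x' → 'vx'
i=3: skip
i=4: add 'm' → 'vxm'
i=5: add 'i' → 'vxmi'
i=6: skip
i=7: add 'k' → 'vxmik'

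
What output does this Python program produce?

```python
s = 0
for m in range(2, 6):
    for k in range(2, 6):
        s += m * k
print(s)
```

m=2,k=2: s = 0+4 = 4
m=2,k=3: s = 4+6 = 10
m=2,k=4: s = 10+8 = 18
m=2,k=5: s = 18+10 = 28
m=3,k=2: s = 28+6 = 34
m=3,k=3: s = 34+9 = 43
m=3,k=4: s = 43+12 = 55
m=3,k=5: s = 55+15 = 70
m=4,k=2: s = 70+8 = 78
m=4,k=3: s = 78+12 = 90
m=4,k=4: s = 90+16 = 106
m=4,k=5: s = 106+20 = 126
m=5,k=2: s = 126+10 = 136
m=5,k=3: s = 136+15 = 151
m=5,k=4: s = 151+20 = 171
m=5,k=5: s = 171+25 = 196

196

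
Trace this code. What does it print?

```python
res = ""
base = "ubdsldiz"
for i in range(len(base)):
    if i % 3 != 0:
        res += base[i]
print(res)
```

i=0: skip
i=1: add 'b' → 'b'
i=2: add 'd' → 'bd'
i=3: skip
i=4: add 'l' → 'bdl'
i=5: add 'd' → 'bdld'
i=6: skip
i=7: add 'z' → 'bdldz'

bdldz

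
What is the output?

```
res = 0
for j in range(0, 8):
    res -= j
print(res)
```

j=0: res = 0-0 = 0
j=1: res = 0-1 = -1
j=2: res = (-1)-2 = -3
j=3: res = (-3)-3 = -6
j=4: res = (-6)-4 = -10
j=5: res = (-10)-5 = -15
j=6: res = (-15)-6 = -21
j=7: res = (-21)-7 = -28

-28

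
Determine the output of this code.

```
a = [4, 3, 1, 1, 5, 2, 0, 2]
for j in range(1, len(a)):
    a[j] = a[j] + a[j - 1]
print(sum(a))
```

j=1: a[1] = 3+4 = 7 → [4, 7, 1, 1, 5, 2, 0, 2]
j=2: a[2] = 1+7 = 8 → [4, 7, 8, 1, 5, 2, 0, 2]
j=3: a[3] = 1+8 = 9 → [4, 7, 8, 9, 5, 2, 0, 2]
j=4: a[4] = 5+9 = 14 → [4, 7, 8, 9, 14, 2, 0, 2]
j=5: a[5] = 2+14 = 16 → [4, 7, 8, 9, 14, 16, 0, 2]
j=6: a[6] = 0+16 = 16 → [4, 7, 8, 9, 14, 16, 16, 2]
j=7: a[7] = 2+16 = 18 → [4, 7, 8, 9, 14, 16, 16, 18]
sum = 92

92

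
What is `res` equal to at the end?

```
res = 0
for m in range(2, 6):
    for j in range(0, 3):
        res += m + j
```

m=2,j=0: res = 0+2 = 2
m=2,j=1: res = 2+3 = 5
m=2,j=2: res = 5+4 = 9
m=3,j=0: res = 9+3 = 12
m=3,j=1: res = 12+4 = 16
m=3,j=2: res = 16+5 = 21
m=4,j=0: res = 21+4 = 25
m=4,j=1: res = 25+5 = 30
m=4,j=2: res = 30+6 = 36
m=5,j=0: res = 36+5 = 41
m=5,j=1: res = 41+6 = 47
m=5,j=2: res = 47+7 = 54

54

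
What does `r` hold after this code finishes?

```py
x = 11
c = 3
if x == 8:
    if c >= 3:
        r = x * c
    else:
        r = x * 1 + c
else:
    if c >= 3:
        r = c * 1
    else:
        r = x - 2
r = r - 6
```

x=11, c=3
x == 8 is False; c >= 3 is True
→ r = c * 1 = 3
r = 3-6 = -3

-3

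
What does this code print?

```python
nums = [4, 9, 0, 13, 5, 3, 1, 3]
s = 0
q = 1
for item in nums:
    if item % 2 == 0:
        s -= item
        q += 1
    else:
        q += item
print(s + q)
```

item=4: even, s = 0-4 = -4; q=2
item=9: not even; q=11
item=0: even, s = (-4)-0 = -4; q=12
item=13: not even; q=25
item=5: not even; q=30
item=3: not even; q=33
item=1: not even; q=34
item=3: not even; q=37
s+q = (-4)+37 = 33

33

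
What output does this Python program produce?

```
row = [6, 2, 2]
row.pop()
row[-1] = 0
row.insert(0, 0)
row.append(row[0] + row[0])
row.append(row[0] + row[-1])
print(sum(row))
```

6

pop() removes 2 → [6, 2]
row[-1] = 0 → [6, 0]
insert 0 at 0 → [0, 6, 0]
append row[0]+row[0] = 0+0 = 0 → [0, 6, 0, 0]
append row[0]+row[-1] = 0+0 = 0 → [0, 6, 0, 0, 0]
sum = 6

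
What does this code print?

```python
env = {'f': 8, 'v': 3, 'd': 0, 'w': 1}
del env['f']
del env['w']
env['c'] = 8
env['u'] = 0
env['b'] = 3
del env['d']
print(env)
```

del 'f' → {'v': 3, 'd': 0, 'w': 1}
del 'w' → {'v': 3, 'd': 0}
env['c'] = 8 → {'v': 3, 'd': 0, 'c': 8}
env['u'] = 0 → {'v': 3, 'd': 0, 'c': 8, 'u': 0}
env['b'] = 3 → {'v': 3, 'd': 0, 'c': 8, 'u': 0, 'b': 3}
del 'd' → {'v': 3, 'c': 8, 'u': 0, 'b': 3}

{'v': 3, 'c': 8, 'u': 0, 'b': 3}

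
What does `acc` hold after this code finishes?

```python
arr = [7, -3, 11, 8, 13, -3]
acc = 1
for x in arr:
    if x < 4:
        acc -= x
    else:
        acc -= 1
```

x=7: not <4, acc = 1-1 = 0
x=-3: <4, acc = 0-(-3) = 3
x=11: not <4, acc = 3-1 = 2
x=8: not <4, acc = 2-1 = 1
x=13: not <4, acc = 1-1 = 0
x=-3: <4, acc = 0-(-3) = 3

3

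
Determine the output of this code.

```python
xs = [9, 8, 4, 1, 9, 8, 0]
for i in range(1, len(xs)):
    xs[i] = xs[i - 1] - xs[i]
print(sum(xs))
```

i=1: xs[1] = 9-8 = 1 → [9, 1, 4, 1, 9, 8, 0]
i=2: xs[2] = 1-4 = -3 → [9, 1, -3, 1, 9, 8, 0]
i=3: xs[3] = (-3)-1 = -4 → [9, 1, -3, -4, 9, 8, 0]
i=4: xs[4] = (-4)-9 = -13 → [9, 1, -3, -4, -13, 8, 0]
i=5: xs[5] = (-13)-8 = -21 → [9, 1, -3, -4, -13, -21, 0]
i=6: xs[6] = (-21)-0 = -21 → [9, 1, -3, -4, -13, -21, -21]
sum = -52

-52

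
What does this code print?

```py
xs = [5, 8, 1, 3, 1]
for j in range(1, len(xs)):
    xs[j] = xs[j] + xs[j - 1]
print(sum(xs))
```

67

j=1: xs[1] = 8+5 = 13 → [5, 13, 1, 3, 1]
j=2: xs[2] = 1+13 = 14 → [5, 13, 14, 3, 1]
j=3: xs[3] = 3+14 = 17 → [5, 13, 14, 17, 1]
j=4: xs[4] = 1+17 = 18 → [5, 13, 14, 17, 18]
sum = 67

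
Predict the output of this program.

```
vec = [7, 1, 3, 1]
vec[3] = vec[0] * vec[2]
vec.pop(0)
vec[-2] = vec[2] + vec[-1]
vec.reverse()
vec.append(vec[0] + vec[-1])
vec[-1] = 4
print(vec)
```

vec[3] = vec[0]*vec[2] = 7*3 = 21 → [7, 1, 3, 21]
pop(0) removes 7 → [1, 3, 21]
vec[-2] = vec[2]+vec[-1] = 21+21 = 42 → [1, 42, 21]
reverse → [21, 42, 1]
append vec[0]+vec[-1] = 21+1 = 22 → [21, 42, 1, 22]
vec[-1] = 4 → [21, 42, 1, 4]

[21, 42, 1, 4]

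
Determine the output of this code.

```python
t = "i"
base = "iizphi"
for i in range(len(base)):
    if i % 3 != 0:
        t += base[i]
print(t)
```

iizhi

i=0: skip
i=1: add 'i' → 'ii'
i=2: add 'z' → 'iiz'
i=3: skip
i=4: add 'h' → 'iizh'
i=5: add 'i' → 'iizhi'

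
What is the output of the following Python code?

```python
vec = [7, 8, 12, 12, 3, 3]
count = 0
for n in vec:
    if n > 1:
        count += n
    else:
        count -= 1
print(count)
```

45

n=7: >1, count = 0+7 = 7
n=8: >1, count = 7+8 = 15
n=12: >1, count = 15+12 = 27
n=12: >1, count = 27+12 = 39
n=3: >1, count = 39+3 = 42
n=3: >1, count = 42+3 = 45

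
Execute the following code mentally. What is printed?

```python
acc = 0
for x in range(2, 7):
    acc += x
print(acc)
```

x=2: acc = 0+2 = 2
x=3: acc = 2+3 = 5
x=4: acc = 5+4 = 9
x=5: acc = 9+5 = 14
x=6: acc = 14+6 = 20

20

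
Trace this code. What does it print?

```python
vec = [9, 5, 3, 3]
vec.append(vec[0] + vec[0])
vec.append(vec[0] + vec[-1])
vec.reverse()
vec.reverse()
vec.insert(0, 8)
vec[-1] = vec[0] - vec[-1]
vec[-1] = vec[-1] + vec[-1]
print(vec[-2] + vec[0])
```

append vec[0]+vec[0] = 9+9 = 18 → [9, 5, 3, 3, 18]
append vec[0]+vec[-1] = 9+18 = 27 → [9, 5, 3, 3, 18, 27]
reverse → [27, 18, 3, 3, 5, 9]
reverse → [9, 5, 3, 3, 18, 27]
insert 8 at 0 → [8, 9, 5, 3, 3, 18, 27]
vec[-1] = vec[0]-vec[-1] = 8-27 = -19 → [8, 9, 5, 3, 3, 18, -19]
vec[-1] = vec[-1]+vec[-1] = (-19)+(-19) = -38 → [8, 9, 5, 3, 3, 18, -38]
vec[-2]+vec[0] = 18+8 = 26

26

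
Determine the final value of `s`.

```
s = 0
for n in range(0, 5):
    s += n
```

n=0: s = 0+0 = 0
n=1: s = 0+1 = 1
n=2: s = 1+2 = 3
n=3: s = 3+3 = 6
n=4: s = 6+4 = 10

10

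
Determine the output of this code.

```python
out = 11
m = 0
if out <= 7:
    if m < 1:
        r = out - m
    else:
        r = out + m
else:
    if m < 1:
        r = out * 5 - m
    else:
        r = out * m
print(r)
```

55

out=11, m=0
out <= 7 is False; m < 1 is True
→ r = out * 5 - m = 55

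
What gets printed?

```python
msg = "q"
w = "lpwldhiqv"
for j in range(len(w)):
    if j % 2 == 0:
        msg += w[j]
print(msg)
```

qlwdiv

j=0: add 'l' → 'ql'
j=1: skip
j=2: add 'w' → 'qlw'
j=3: skip
j=4: add 'd' → 'qlwd'
j=5: skip
j=6: add 'i' → 'qlwdi'
j=7: skip
j=8: add 'v' → 'qlwdiv'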